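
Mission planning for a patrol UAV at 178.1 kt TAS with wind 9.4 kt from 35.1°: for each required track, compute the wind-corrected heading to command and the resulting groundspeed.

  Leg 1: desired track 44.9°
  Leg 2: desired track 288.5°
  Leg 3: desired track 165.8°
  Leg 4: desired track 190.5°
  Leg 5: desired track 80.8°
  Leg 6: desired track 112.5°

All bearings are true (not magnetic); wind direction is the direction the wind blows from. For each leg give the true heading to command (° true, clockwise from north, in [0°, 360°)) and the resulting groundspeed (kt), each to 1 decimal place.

Leg 1: desired track 44.9°; wind correction -0.5° → command heading 44.4°, groundspeed 168.8 kt
Leg 2: desired track 288.5°; wind correction +2.9° → command heading 291.4°, groundspeed 180.6 kt
Leg 3: desired track 165.8°; wind correction -2.3° → command heading 163.5°, groundspeed 184.1 kt
Leg 4: desired track 190.5°; wind correction -1.3° → command heading 189.2°, groundspeed 186.6 kt
Leg 5: desired track 80.8°; wind correction -2.2° → command heading 78.6°, groundspeed 171.4 kt
Leg 6: desired track 112.5°; wind correction -3.0° → command heading 109.5°, groundspeed 175.8 kt

Leg 1: heading=44.4°, groundspeed=168.8 kt
Leg 2: heading=291.4°, groundspeed=180.6 kt
Leg 3: heading=163.5°, groundspeed=184.1 kt
Leg 4: heading=189.2°, groundspeed=186.6 kt
Leg 5: heading=78.6°, groundspeed=171.4 kt
Leg 6: heading=109.5°, groundspeed=175.8 kt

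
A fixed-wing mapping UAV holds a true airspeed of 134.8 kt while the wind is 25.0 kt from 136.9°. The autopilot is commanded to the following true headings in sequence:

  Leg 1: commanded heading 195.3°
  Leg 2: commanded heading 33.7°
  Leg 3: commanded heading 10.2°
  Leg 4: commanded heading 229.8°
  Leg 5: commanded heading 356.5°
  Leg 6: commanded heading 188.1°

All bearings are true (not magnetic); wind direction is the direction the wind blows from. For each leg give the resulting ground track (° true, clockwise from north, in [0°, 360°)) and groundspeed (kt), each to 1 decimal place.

Leg 1: track=205.2°, groundspeed=123.5 kt
Leg 2: track=23.9°, groundspeed=142.6 kt
Leg 3: track=2.6°, groundspeed=151.1 kt
Leg 4: track=240.2°, groundspeed=138.3 kt
Leg 5: track=350.6°, groundspeed=154.9 kt
Leg 6: track=197.4°, groundspeed=120.7 kt

Leg 1: heading 195.3°; drift +9.9° → track 205.2°, groundspeed 123.5 kt
Leg 2: heading 33.7°; drift -9.8° → track 23.9°, groundspeed 142.6 kt
Leg 3: heading 10.2°; drift -7.6° → track 2.6°, groundspeed 151.1 kt
Leg 4: heading 229.8°; drift +10.4° → track 240.2°, groundspeed 138.3 kt
Leg 5: heading 356.5°; drift -5.9° → track 350.6°, groundspeed 154.9 kt
Leg 6: heading 188.1°; drift +9.3° → track 197.4°, groundspeed 120.7 kt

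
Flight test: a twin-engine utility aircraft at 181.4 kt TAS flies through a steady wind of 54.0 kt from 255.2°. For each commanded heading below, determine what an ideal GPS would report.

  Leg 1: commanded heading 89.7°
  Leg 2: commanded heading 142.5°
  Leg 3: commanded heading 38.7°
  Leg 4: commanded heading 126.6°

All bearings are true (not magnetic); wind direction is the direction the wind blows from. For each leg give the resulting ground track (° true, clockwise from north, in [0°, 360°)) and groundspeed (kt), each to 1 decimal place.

Leg 1: heading 89.7°; drift -3.3° → track 86.4°, groundspeed 234.1 kt
Leg 2: heading 142.5°; drift -13.8° → track 128.7°, groundspeed 208.3 kt
Leg 3: heading 38.7°; drift +8.1° → track 46.8°, groundspeed 227.1 kt
Leg 4: heading 126.6°; drift -11.1° → track 115.5°, groundspeed 219.2 kt

Leg 1: track=86.4°, groundspeed=234.1 kt
Leg 2: track=128.7°, groundspeed=208.3 kt
Leg 3: track=46.8°, groundspeed=227.1 kt
Leg 4: track=115.5°, groundspeed=219.2 kt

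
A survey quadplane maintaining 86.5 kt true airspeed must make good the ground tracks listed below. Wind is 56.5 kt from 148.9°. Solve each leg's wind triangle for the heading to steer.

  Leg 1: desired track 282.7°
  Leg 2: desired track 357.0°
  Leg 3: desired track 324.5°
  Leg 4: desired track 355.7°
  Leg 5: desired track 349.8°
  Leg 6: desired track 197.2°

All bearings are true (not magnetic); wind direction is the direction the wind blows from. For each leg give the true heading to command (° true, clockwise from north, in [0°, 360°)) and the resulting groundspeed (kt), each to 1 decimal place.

Leg 1: heading=254.6°, groundspeed=115.4 kt
Leg 2: heading=14.9°, groundspeed=132.1 kt
Leg 3: heading=321.6°, groundspeed=142.7 kt
Leg 4: heading=12.8°, groundspeed=133.1 kt
Leg 5: heading=3.3°, groundspeed=136.9 kt
Leg 6: heading=168.0°, groundspeed=37.9 kt

Leg 1: desired track 282.7°; wind correction -28.1° → command heading 254.6°, groundspeed 115.4 kt
Leg 2: desired track 357.0°; wind correction +17.9° → command heading 14.9°, groundspeed 132.1 kt
Leg 3: desired track 324.5°; wind correction -2.9° → command heading 321.6°, groundspeed 142.7 kt
Leg 4: desired track 355.7°; wind correction +17.1° → command heading 12.8°, groundspeed 133.1 kt
Leg 5: desired track 349.8°; wind correction +13.5° → command heading 3.3°, groundspeed 136.9 kt
Leg 6: desired track 197.2°; wind correction -29.2° → command heading 168.0°, groundspeed 37.9 kt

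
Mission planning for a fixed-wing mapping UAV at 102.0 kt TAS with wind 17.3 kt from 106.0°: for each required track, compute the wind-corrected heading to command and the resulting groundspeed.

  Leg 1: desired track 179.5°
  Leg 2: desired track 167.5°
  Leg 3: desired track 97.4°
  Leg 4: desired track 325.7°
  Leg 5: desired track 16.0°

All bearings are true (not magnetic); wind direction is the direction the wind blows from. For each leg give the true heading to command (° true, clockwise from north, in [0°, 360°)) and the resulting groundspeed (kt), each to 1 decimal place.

Leg 1: heading=170.1°, groundspeed=95.7 kt
Leg 2: heading=158.9°, groundspeed=92.6 kt
Leg 3: heading=98.9°, groundspeed=84.9 kt
Leg 4: heading=331.9°, groundspeed=114.7 kt
Leg 5: heading=25.8°, groundspeed=100.5 kt

Leg 1: desired track 179.5°; wind correction -9.4° → command heading 170.1°, groundspeed 95.7 kt
Leg 2: desired track 167.5°; wind correction -8.6° → command heading 158.9°, groundspeed 92.6 kt
Leg 3: desired track 97.4°; wind correction +1.5° → command heading 98.9°, groundspeed 84.9 kt
Leg 4: desired track 325.7°; wind correction +6.2° → command heading 331.9°, groundspeed 114.7 kt
Leg 5: desired track 16.0°; wind correction +9.8° → command heading 25.8°, groundspeed 100.5 kt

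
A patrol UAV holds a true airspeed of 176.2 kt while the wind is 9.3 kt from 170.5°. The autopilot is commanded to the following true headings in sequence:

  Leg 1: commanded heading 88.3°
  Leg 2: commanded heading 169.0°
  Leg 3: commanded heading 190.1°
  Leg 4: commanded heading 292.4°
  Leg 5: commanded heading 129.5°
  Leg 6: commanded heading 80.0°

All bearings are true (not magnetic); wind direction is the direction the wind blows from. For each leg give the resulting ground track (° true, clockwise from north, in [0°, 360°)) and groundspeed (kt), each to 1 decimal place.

Leg 1: track=85.3°, groundspeed=175.2 kt
Leg 2: track=168.9°, groundspeed=166.9 kt
Leg 3: track=191.2°, groundspeed=167.5 kt
Leg 4: track=294.9°, groundspeed=181.3 kt
Leg 5: track=127.4°, groundspeed=169.3 kt
Leg 6: track=77.0°, groundspeed=176.5 kt

Leg 1: heading 88.3°; drift -3.0° → track 85.3°, groundspeed 175.2 kt
Leg 2: heading 169.0°; drift -0.1° → track 168.9°, groundspeed 166.9 kt
Leg 3: heading 190.1°; drift +1.1° → track 191.2°, groundspeed 167.5 kt
Leg 4: heading 292.4°; drift +2.5° → track 294.9°, groundspeed 181.3 kt
Leg 5: heading 129.5°; drift -2.1° → track 127.4°, groundspeed 169.3 kt
Leg 6: heading 80.0°; drift -3.0° → track 77.0°, groundspeed 176.5 kt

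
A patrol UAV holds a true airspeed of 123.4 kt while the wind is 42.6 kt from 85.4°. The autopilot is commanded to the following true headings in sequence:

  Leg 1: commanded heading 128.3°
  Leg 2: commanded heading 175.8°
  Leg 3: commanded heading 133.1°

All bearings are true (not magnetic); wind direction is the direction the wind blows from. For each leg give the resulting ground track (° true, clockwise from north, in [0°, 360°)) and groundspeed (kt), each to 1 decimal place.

Leg 1: heading 128.3°; drift +17.5° → track 145.8°, groundspeed 96.6 kt
Leg 2: heading 175.8°; drift +19.0° → track 194.8°, groundspeed 130.8 kt
Leg 3: heading 133.1°; drift +18.4° → track 151.5°, groundspeed 99.8 kt

Leg 1: track=145.8°, groundspeed=96.6 kt
Leg 2: track=194.8°, groundspeed=130.8 kt
Leg 3: track=151.5°, groundspeed=99.8 kt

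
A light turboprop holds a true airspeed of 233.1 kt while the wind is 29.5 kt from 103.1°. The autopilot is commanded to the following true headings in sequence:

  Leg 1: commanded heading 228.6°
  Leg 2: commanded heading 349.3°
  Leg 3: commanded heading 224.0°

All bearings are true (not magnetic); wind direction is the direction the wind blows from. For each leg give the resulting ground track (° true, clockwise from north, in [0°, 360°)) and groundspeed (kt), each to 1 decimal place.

Leg 1: heading 228.6°; drift +5.5° → track 234.1°, groundspeed 251.4 kt
Leg 2: heading 349.3°; drift -6.3° → track 343.0°, groundspeed 246.5 kt
Leg 3: heading 224.0°; drift +5.8° → track 229.8°, groundspeed 249.5 kt

Leg 1: track=234.1°, groundspeed=251.4 kt
Leg 2: track=343.0°, groundspeed=246.5 kt
Leg 3: track=229.8°, groundspeed=249.5 kt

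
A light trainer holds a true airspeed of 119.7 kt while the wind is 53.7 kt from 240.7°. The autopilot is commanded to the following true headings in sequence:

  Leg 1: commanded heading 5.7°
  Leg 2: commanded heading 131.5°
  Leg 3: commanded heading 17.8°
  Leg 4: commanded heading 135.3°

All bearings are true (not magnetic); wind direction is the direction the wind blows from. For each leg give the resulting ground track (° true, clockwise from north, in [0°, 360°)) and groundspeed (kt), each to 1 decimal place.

Leg 1: track=22.0°, groundspeed=156.8 kt
Leg 2: track=111.2°, groundspeed=146.4 kt
Leg 3: track=30.7°, groundspeed=163.2 kt
Leg 4: track=114.2°, groundspeed=143.6 kt

Leg 1: heading 5.7°; drift +16.3° → track 22.0°, groundspeed 156.8 kt
Leg 2: heading 131.5°; drift -20.3° → track 111.2°, groundspeed 146.4 kt
Leg 3: heading 17.8°; drift +12.9° → track 30.7°, groundspeed 163.2 kt
Leg 4: heading 135.3°; drift -21.1° → track 114.2°, groundspeed 143.6 kt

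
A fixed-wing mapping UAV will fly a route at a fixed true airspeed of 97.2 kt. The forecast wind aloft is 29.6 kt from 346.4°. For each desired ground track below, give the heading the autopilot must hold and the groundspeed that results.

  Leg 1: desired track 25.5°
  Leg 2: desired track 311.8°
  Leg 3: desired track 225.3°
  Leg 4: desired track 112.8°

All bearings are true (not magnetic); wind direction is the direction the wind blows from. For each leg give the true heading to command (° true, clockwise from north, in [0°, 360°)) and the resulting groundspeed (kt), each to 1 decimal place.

Leg 1: desired track 25.5°; wind correction -11.1° → command heading 14.4°, groundspeed 72.4 kt
Leg 2: desired track 311.8°; wind correction +10.0° → command heading 321.8°, groundspeed 71.4 kt
Leg 3: desired track 225.3°; wind correction +15.1° → command heading 240.4°, groundspeed 109.1 kt
Leg 4: desired track 112.8°; wind correction -14.2° → command heading 98.6°, groundspeed 111.8 kt

Leg 1: heading=14.4°, groundspeed=72.4 kt
Leg 2: heading=321.8°, groundspeed=71.4 kt
Leg 3: heading=240.4°, groundspeed=109.1 kt
Leg 4: heading=98.6°, groundspeed=111.8 kt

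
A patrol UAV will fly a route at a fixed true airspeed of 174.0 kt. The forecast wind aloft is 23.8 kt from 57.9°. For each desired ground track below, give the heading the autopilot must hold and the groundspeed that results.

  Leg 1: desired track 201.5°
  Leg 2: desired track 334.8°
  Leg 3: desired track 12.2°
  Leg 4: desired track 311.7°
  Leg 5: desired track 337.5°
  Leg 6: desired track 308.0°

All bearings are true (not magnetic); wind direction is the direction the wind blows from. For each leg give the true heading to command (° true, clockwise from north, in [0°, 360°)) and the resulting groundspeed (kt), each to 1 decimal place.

Leg 1: desired track 201.5°; wind correction -4.7° → command heading 196.8°, groundspeed 192.6 kt
Leg 2: desired track 334.8°; wind correction +7.8° → command heading 342.6°, groundspeed 169.5 kt
Leg 3: desired track 12.2°; wind correction +5.6° → command heading 17.8°, groundspeed 156.5 kt
Leg 4: desired track 311.7°; wind correction +7.5° → command heading 319.2°, groundspeed 179.1 kt
Leg 5: desired track 337.5°; wind correction +7.8° → command heading 345.3°, groundspeed 168.4 kt
Leg 6: desired track 308.0°; wind correction +7.4° → command heading 315.4°, groundspeed 180.7 kt

Leg 1: heading=196.8°, groundspeed=192.6 kt
Leg 2: heading=342.6°, groundspeed=169.5 kt
Leg 3: heading=17.8°, groundspeed=156.5 kt
Leg 4: heading=319.2°, groundspeed=179.1 kt
Leg 5: heading=345.3°, groundspeed=168.4 kt
Leg 6: heading=315.4°, groundspeed=180.7 kt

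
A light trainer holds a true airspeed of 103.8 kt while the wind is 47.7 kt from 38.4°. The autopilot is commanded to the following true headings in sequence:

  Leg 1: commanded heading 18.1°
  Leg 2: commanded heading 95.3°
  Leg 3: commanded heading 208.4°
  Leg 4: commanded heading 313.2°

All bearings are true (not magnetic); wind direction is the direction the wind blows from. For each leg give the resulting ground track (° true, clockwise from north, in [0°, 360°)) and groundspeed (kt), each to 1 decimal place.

Leg 1: heading 18.1°; drift -15.7° → track 2.4°, groundspeed 61.3 kt
Leg 2: heading 95.3°; drift +27.2° → track 122.5°, groundspeed 87.4 kt
Leg 3: heading 208.4°; drift +3.1° → track 211.5°, groundspeed 151.0 kt
Leg 4: heading 313.2°; drift -25.5° → track 287.7°, groundspeed 110.5 kt

Leg 1: track=2.4°, groundspeed=61.3 kt
Leg 2: track=122.5°, groundspeed=87.4 kt
Leg 3: track=211.5°, groundspeed=151.0 kt
Leg 4: track=287.7°, groundspeed=110.5 kt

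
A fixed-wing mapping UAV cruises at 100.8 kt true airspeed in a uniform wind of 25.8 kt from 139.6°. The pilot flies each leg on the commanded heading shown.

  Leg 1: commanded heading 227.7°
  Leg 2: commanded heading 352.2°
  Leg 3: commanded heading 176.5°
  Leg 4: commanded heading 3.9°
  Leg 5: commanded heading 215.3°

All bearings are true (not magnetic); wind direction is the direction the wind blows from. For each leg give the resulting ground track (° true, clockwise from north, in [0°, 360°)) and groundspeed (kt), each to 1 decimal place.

Leg 1: track=242.2°, groundspeed=103.2 kt
Leg 2: track=345.7°, groundspeed=123.3 kt
Leg 3: track=187.4°, groundspeed=81.7 kt
Leg 4: track=355.3°, groundspeed=120.6 kt
Leg 5: track=230.1°, groundspeed=97.7 kt

Leg 1: heading 227.7°; drift +14.5° → track 242.2°, groundspeed 103.2 kt
Leg 2: heading 352.2°; drift -6.5° → track 345.7°, groundspeed 123.3 kt
Leg 3: heading 176.5°; drift +10.9° → track 187.4°, groundspeed 81.7 kt
Leg 4: heading 3.9°; drift -8.6° → track 355.3°, groundspeed 120.6 kt
Leg 5: heading 215.3°; drift +14.8° → track 230.1°, groundspeed 97.7 kt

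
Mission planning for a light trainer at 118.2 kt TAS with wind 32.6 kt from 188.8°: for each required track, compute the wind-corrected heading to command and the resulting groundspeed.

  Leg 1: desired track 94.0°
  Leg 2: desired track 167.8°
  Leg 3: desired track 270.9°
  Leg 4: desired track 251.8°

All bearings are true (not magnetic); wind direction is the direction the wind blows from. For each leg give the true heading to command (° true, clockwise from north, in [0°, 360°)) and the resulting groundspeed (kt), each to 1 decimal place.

Leg 1: heading=110.0°, groundspeed=116.4 kt
Leg 2: heading=173.5°, groundspeed=87.2 kt
Leg 3: heading=255.0°, groundspeed=109.2 kt
Leg 4: heading=237.6°, groundspeed=99.8 kt

Leg 1: desired track 94.0°; wind correction +16.0° → command heading 110.0°, groundspeed 116.4 kt
Leg 2: desired track 167.8°; wind correction +5.7° → command heading 173.5°, groundspeed 87.2 kt
Leg 3: desired track 270.9°; wind correction -15.9° → command heading 255.0°, groundspeed 109.2 kt
Leg 4: desired track 251.8°; wind correction -14.2° → command heading 237.6°, groundspeed 99.8 kt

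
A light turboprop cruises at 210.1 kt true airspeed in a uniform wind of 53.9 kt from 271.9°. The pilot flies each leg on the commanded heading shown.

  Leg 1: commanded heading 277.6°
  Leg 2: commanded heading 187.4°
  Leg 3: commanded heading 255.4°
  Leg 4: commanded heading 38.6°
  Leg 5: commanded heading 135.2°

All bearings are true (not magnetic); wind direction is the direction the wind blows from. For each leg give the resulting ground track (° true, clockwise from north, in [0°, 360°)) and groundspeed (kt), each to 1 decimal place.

Leg 1: heading 277.6°; drift +2.0° → track 279.6°, groundspeed 156.6 kt
Leg 2: heading 187.4°; drift -14.7° → track 172.7°, groundspeed 211.8 kt
Leg 3: heading 255.4°; drift -5.5° → track 249.9°, groundspeed 159.2 kt
Leg 4: heading 38.6°; drift +10.1° → track 48.7°, groundspeed 246.1 kt
Leg 5: heading 135.2°; drift -8.4° → track 126.8°, groundspeed 252.1 kt

Leg 1: track=279.6°, groundspeed=156.6 kt
Leg 2: track=172.7°, groundspeed=211.8 kt
Leg 3: track=249.9°, groundspeed=159.2 kt
Leg 4: track=48.7°, groundspeed=246.1 kt
Leg 5: track=126.8°, groundspeed=252.1 kt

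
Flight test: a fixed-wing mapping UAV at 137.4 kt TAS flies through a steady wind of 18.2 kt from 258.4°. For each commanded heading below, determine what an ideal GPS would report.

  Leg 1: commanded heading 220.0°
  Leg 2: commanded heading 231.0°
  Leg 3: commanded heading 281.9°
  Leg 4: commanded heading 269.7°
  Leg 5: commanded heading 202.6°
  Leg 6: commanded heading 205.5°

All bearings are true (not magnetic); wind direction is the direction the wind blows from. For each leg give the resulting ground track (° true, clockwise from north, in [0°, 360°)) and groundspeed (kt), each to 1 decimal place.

Leg 1: heading 220.0°; drift -5.2° → track 214.8°, groundspeed 123.7 kt
Leg 2: heading 231.0°; drift -4.0° → track 227.0°, groundspeed 121.5 kt
Leg 3: heading 281.9°; drift +3.4° → track 285.3°, groundspeed 120.9 kt
Leg 4: heading 269.7°; drift +1.7° → track 271.4°, groundspeed 119.6 kt
Leg 5: heading 202.6°; drift -6.8° → track 195.8°, groundspeed 128.1 kt
Leg 6: heading 205.5°; drift -6.6° → track 198.9°, groundspeed 127.3 kt

Leg 1: track=214.8°, groundspeed=123.7 kt
Leg 2: track=227.0°, groundspeed=121.5 kt
Leg 3: track=285.3°, groundspeed=120.9 kt
Leg 4: track=271.4°, groundspeed=119.6 kt
Leg 5: track=195.8°, groundspeed=128.1 kt
Leg 6: track=198.9°, groundspeed=127.3 kt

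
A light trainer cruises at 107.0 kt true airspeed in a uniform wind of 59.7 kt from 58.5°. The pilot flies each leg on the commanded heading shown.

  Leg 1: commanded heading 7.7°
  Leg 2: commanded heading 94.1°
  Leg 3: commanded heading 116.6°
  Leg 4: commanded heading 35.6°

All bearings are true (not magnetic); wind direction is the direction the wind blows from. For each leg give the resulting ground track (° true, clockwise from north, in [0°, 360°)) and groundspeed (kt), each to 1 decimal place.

Leg 1: track=334.0°, groundspeed=83.3 kt
Leg 2: track=124.8°, groundspeed=68.0 kt
Leg 3: track=150.5°, groundspeed=90.9 kt
Leg 4: track=11.5°, groundspeed=57.0 kt

Leg 1: heading 7.7°; drift -33.7° → track 334.0°, groundspeed 83.3 kt
Leg 2: heading 94.1°; drift +30.7° → track 124.8°, groundspeed 68.0 kt
Leg 3: heading 116.6°; drift +33.9° → track 150.5°, groundspeed 90.9 kt
Leg 4: heading 35.6°; drift -24.1° → track 11.5°, groundspeed 57.0 kt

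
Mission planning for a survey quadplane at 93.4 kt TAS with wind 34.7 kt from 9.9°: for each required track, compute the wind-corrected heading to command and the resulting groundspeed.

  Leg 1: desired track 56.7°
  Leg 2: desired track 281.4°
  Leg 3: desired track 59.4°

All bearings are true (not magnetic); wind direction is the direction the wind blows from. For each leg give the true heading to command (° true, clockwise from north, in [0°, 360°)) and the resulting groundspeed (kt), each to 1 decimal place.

Leg 1: heading=41.0°, groundspeed=66.2 kt
Leg 2: heading=303.2°, groundspeed=85.8 kt
Leg 3: heading=43.0°, groundspeed=67.1 kt

Leg 1: desired track 56.7°; wind correction -15.7° → command heading 41.0°, groundspeed 66.2 kt
Leg 2: desired track 281.4°; wind correction +21.8° → command heading 303.2°, groundspeed 85.8 kt
Leg 3: desired track 59.4°; wind correction -16.4° → command heading 43.0°, groundspeed 67.1 kt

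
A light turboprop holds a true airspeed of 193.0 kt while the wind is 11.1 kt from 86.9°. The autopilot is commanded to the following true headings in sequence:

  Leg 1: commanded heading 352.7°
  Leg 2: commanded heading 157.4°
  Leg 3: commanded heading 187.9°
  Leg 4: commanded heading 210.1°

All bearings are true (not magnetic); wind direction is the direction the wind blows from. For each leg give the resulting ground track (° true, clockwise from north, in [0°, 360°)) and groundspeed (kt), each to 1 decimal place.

Leg 1: track=349.4°, groundspeed=194.1 kt
Leg 2: track=160.6°, groundspeed=189.6 kt
Leg 3: track=191.1°, groundspeed=195.4 kt
Leg 4: track=212.8°, groundspeed=199.3 kt

Leg 1: heading 352.7°; drift -3.3° → track 349.4°, groundspeed 194.1 kt
Leg 2: heading 157.4°; drift +3.2° → track 160.6°, groundspeed 189.6 kt
Leg 3: heading 187.9°; drift +3.2° → track 191.1°, groundspeed 195.4 kt
Leg 4: heading 210.1°; drift +2.7° → track 212.8°, groundspeed 199.3 kt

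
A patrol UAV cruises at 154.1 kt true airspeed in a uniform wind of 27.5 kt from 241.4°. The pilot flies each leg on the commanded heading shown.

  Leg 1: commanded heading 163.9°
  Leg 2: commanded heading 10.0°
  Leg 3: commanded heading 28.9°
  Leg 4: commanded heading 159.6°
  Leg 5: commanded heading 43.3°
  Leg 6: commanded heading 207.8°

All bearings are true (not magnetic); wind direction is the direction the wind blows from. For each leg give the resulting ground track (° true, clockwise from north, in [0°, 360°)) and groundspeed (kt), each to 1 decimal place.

Leg 1: track=153.6°, groundspeed=150.6 kt
Leg 2: track=17.2°, groundspeed=172.6 kt
Leg 3: track=33.7°, groundspeed=177.9 kt
Leg 4: track=149.3°, groundspeed=152.6 kt
Leg 5: track=46.0°, groundspeed=180.4 kt
Leg 6: track=201.2°, groundspeed=132.1 kt

Leg 1: heading 163.9°; drift -10.3° → track 153.6°, groundspeed 150.6 kt
Leg 2: heading 10.0°; drift +7.2° → track 17.2°, groundspeed 172.6 kt
Leg 3: heading 28.9°; drift +4.8° → track 33.7°, groundspeed 177.9 kt
Leg 4: heading 159.6°; drift -10.3° → track 149.3°, groundspeed 152.6 kt
Leg 5: heading 43.3°; drift +2.7° → track 46.0°, groundspeed 180.4 kt
Leg 6: heading 207.8°; drift -6.6° → track 201.2°, groundspeed 132.1 kt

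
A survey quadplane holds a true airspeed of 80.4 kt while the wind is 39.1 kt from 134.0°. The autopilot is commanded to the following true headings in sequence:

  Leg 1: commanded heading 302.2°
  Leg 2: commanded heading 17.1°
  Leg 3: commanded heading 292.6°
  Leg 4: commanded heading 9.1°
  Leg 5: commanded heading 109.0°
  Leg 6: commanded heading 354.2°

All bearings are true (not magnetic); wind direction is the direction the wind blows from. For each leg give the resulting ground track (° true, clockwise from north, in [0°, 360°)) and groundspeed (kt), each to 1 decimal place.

Leg 1: track=306.1°, groundspeed=118.9 kt
Leg 2: track=357.5°, groundspeed=104.1 kt
Leg 3: track=299.6°, groundspeed=117.7 kt
Leg 4: track=351.8°, groundspeed=107.7 kt
Leg 5: track=88.8°, groundspeed=47.9 kt
Leg 6: track=341.3°, groundspeed=113.1 kt

Leg 1: heading 302.2°; drift +3.9° → track 306.1°, groundspeed 118.9 kt
Leg 2: heading 17.1°; drift -19.6° → track 357.5°, groundspeed 104.1 kt
Leg 3: heading 292.6°; drift +7.0° → track 299.6°, groundspeed 117.7 kt
Leg 4: heading 9.1°; drift -17.3° → track 351.8°, groundspeed 107.7 kt
Leg 5: heading 109.0°; drift -20.2° → track 88.8°, groundspeed 47.9 kt
Leg 6: heading 354.2°; drift -12.9° → track 341.3°, groundspeed 113.1 kt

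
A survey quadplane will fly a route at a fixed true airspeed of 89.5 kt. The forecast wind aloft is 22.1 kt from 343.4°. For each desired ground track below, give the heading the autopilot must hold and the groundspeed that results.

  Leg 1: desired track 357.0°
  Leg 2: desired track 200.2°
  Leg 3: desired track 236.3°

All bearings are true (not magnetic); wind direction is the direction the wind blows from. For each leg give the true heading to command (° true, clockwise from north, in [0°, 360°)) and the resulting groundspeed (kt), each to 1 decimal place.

Leg 1: heading=353.7°, groundspeed=67.9 kt
Leg 2: heading=208.7°, groundspeed=106.2 kt
Leg 3: heading=250.0°, groundspeed=93.5 kt

Leg 1: desired track 357.0°; wind correction -3.3° → command heading 353.7°, groundspeed 67.9 kt
Leg 2: desired track 200.2°; wind correction +8.5° → command heading 208.7°, groundspeed 106.2 kt
Leg 3: desired track 236.3°; wind correction +13.7° → command heading 250.0°, groundspeed 93.5 kt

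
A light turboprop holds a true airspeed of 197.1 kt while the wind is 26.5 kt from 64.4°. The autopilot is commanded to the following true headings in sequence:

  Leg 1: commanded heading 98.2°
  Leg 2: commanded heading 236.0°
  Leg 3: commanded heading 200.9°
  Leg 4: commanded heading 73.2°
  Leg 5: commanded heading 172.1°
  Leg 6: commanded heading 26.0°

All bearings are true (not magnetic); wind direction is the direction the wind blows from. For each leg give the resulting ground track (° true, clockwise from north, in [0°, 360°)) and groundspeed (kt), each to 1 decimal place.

Leg 1: track=103.0°, groundspeed=175.7 kt
Leg 2: track=237.0°, groundspeed=223.3 kt
Leg 3: track=205.7°, groundspeed=217.1 kt
Leg 4: track=74.6°, groundspeed=171.0 kt
Leg 5: track=179.1°, groundspeed=206.7 kt
Leg 6: track=20.7°, groundspeed=177.1 kt

Leg 1: heading 98.2°; drift +4.8° → track 103.0°, groundspeed 175.7 kt
Leg 2: heading 236.0°; drift +1.0° → track 237.0°, groundspeed 223.3 kt
Leg 3: heading 200.9°; drift +4.8° → track 205.7°, groundspeed 217.1 kt
Leg 4: heading 73.2°; drift +1.4° → track 74.6°, groundspeed 171.0 kt
Leg 5: heading 172.1°; drift +7.0° → track 179.1°, groundspeed 206.7 kt
Leg 6: heading 26.0°; drift -5.3° → track 20.7°, groundspeed 177.1 kt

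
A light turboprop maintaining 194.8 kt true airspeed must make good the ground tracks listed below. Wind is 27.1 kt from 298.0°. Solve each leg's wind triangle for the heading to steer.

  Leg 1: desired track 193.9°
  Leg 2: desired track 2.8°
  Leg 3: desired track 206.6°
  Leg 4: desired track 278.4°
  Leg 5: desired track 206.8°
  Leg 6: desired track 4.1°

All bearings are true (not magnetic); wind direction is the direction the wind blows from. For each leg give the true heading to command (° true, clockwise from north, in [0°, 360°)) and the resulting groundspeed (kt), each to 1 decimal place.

Leg 1: desired track 193.9°; wind correction +7.8° → command heading 201.7°, groundspeed 199.6 kt
Leg 2: desired track 2.8°; wind correction -7.2° → command heading 355.6°, groundspeed 181.7 kt
Leg 3: desired track 206.6°; wind correction +8.0° → command heading 214.6°, groundspeed 193.6 kt
Leg 4: desired track 278.4°; wind correction +2.7° → command heading 281.1°, groundspeed 169.1 kt
Leg 5: desired track 206.8°; wind correction +8.0° → command heading 214.8°, groundspeed 193.5 kt
Leg 6: desired track 4.1°; wind correction -7.3° → command heading 356.8°, groundspeed 182.2 kt

Leg 1: heading=201.7°, groundspeed=199.6 kt
Leg 2: heading=355.6°, groundspeed=181.7 kt
Leg 3: heading=214.6°, groundspeed=193.6 kt
Leg 4: heading=281.1°, groundspeed=169.1 kt
Leg 5: heading=214.8°, groundspeed=193.5 kt
Leg 6: heading=356.8°, groundspeed=182.2 kt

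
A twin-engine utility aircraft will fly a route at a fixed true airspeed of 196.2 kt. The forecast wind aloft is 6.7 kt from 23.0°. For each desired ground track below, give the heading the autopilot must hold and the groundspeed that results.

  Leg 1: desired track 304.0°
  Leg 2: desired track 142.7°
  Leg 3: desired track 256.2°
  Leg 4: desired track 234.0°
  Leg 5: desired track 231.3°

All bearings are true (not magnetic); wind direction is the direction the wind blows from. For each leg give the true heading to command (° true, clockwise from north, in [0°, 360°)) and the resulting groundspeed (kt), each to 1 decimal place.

Leg 1: heading=305.9°, groundspeed=194.8 kt
Leg 2: heading=141.0°, groundspeed=199.4 kt
Leg 3: heading=257.8°, groundspeed=200.1 kt
Leg 4: heading=235.0°, groundspeed=201.9 kt
Leg 5: heading=232.2°, groundspeed=202.1 kt

Leg 1: desired track 304.0°; wind correction +1.9° → command heading 305.9°, groundspeed 194.8 kt
Leg 2: desired track 142.7°; wind correction -1.7° → command heading 141.0°, groundspeed 199.4 kt
Leg 3: desired track 256.2°; wind correction +1.6° → command heading 257.8°, groundspeed 200.1 kt
Leg 4: desired track 234.0°; wind correction +1.0° → command heading 235.0°, groundspeed 201.9 kt
Leg 5: desired track 231.3°; wind correction +0.9° → command heading 232.2°, groundspeed 202.1 kt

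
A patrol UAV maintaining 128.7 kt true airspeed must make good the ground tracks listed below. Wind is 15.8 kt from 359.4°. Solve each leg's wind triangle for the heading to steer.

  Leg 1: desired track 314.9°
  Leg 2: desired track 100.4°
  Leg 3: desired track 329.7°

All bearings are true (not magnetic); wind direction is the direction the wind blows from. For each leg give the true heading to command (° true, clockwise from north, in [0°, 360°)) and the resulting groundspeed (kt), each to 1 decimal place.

Leg 1: heading=319.8°, groundspeed=117.0 kt
Leg 2: heading=93.5°, groundspeed=130.8 kt
Leg 3: heading=333.2°, groundspeed=114.7 kt

Leg 1: desired track 314.9°; wind correction +4.9° → command heading 319.8°, groundspeed 117.0 kt
Leg 2: desired track 100.4°; wind correction -6.9° → command heading 93.5°, groundspeed 130.8 kt
Leg 3: desired track 329.7°; wind correction +3.5° → command heading 333.2°, groundspeed 114.7 kt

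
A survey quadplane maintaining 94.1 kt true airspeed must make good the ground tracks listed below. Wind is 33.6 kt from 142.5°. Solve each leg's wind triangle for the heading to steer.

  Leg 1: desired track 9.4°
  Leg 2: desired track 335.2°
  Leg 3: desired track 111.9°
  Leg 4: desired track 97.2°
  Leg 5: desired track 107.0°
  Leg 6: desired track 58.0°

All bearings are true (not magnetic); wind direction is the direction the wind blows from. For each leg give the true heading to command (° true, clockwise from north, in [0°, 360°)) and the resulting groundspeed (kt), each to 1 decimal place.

Leg 1: heading=24.5°, groundspeed=113.8 kt
Leg 2: heading=339.7°, groundspeed=126.6 kt
Leg 3: heading=122.4°, groundspeed=63.6 kt
Leg 4: heading=111.9°, groundspeed=67.4 kt
Leg 5: heading=119.0°, groundspeed=64.7 kt
Leg 6: heading=78.8°, groundspeed=84.7 kt

Leg 1: desired track 9.4°; wind correction +15.1° → command heading 24.5°, groundspeed 113.8 kt
Leg 2: desired track 335.2°; wind correction +4.5° → command heading 339.7°, groundspeed 126.6 kt
Leg 3: desired track 111.9°; wind correction +10.5° → command heading 122.4°, groundspeed 63.6 kt
Leg 4: desired track 97.2°; wind correction +14.7° → command heading 111.9°, groundspeed 67.4 kt
Leg 5: desired track 107.0°; wind correction +12.0° → command heading 119.0°, groundspeed 64.7 kt
Leg 6: desired track 58.0°; wind correction +20.8° → command heading 78.8°, groundspeed 84.7 kt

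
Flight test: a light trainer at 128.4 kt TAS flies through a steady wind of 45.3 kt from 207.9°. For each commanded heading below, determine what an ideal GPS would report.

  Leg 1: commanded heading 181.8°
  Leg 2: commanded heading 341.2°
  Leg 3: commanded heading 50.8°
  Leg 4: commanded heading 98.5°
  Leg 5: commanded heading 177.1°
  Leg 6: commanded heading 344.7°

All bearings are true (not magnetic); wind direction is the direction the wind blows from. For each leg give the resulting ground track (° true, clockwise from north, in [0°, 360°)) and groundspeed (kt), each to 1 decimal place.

Leg 1: track=169.0°, groundspeed=90.0 kt
Leg 2: track=352.9°, groundspeed=162.8 kt
Leg 3: track=44.9°, groundspeed=171.0 kt
Leg 4: track=81.9°, groundspeed=149.7 kt
Leg 5: track=162.6°, groundspeed=92.4 kt
Leg 6: track=355.6°, groundspeed=164.4 kt

Leg 1: heading 181.8°; drift -12.8° → track 169.0°, groundspeed 90.0 kt
Leg 2: heading 341.2°; drift +11.7° → track 352.9°, groundspeed 162.8 kt
Leg 3: heading 50.8°; drift -5.9° → track 44.9°, groundspeed 171.0 kt
Leg 4: heading 98.5°; drift -16.6° → track 81.9°, groundspeed 149.7 kt
Leg 5: heading 177.1°; drift -14.5° → track 162.6°, groundspeed 92.4 kt
Leg 6: heading 344.7°; drift +10.9° → track 355.6°, groundspeed 164.4 kt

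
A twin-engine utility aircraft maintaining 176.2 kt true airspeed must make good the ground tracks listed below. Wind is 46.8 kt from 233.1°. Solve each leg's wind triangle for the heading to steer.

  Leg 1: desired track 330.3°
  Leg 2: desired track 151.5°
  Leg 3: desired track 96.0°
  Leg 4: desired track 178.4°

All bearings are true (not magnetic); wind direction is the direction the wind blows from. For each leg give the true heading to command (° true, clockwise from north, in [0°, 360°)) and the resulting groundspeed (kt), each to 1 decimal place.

Leg 1: desired track 330.3°; wind correction -15.3° → command heading 315.0°, groundspeed 175.8 kt
Leg 2: desired track 151.5°; wind correction +15.2° → command heading 166.7°, groundspeed 163.2 kt
Leg 3: desired track 96.0°; wind correction +10.4° → command heading 106.4°, groundspeed 207.6 kt
Leg 4: desired track 178.4°; wind correction +12.5° → command heading 190.9°, groundspeed 145.0 kt

Leg 1: heading=315.0°, groundspeed=175.8 kt
Leg 2: heading=166.7°, groundspeed=163.2 kt
Leg 3: heading=106.4°, groundspeed=207.6 kt
Leg 4: heading=190.9°, groundspeed=145.0 kt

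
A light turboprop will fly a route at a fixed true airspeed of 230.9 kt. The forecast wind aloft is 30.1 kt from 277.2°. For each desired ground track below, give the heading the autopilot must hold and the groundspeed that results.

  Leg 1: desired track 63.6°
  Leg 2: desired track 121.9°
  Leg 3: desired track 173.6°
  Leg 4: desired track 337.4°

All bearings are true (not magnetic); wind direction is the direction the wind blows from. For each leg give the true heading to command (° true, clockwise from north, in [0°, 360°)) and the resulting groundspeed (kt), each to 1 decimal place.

Leg 1: desired track 63.6°; wind correction -4.1° → command heading 59.5°, groundspeed 255.4 kt
Leg 2: desired track 121.9°; wind correction +3.1° → command heading 125.0°, groundspeed 257.9 kt
Leg 3: desired track 173.6°; wind correction +7.3° → command heading 180.9°, groundspeed 236.1 kt
Leg 4: desired track 337.4°; wind correction -6.5° → command heading 330.9°, groundspeed 214.5 kt

Leg 1: heading=59.5°, groundspeed=255.4 kt
Leg 2: heading=125.0°, groundspeed=257.9 kt
Leg 3: heading=180.9°, groundspeed=236.1 kt
Leg 4: heading=330.9°, groundspeed=214.5 kt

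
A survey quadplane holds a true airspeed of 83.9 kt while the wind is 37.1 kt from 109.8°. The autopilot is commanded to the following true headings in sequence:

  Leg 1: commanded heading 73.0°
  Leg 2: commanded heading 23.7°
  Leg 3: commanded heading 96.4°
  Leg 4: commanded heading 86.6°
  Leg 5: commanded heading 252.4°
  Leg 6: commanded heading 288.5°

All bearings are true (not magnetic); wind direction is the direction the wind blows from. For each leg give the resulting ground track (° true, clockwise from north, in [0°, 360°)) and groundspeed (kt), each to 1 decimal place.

Leg 1: heading 73.0°; drift -22.3° → track 50.7°, groundspeed 58.6 kt
Leg 2: heading 23.7°; drift -24.5° → track 359.2°, groundspeed 89.4 kt
Leg 3: heading 96.4°; drift -10.2° → track 86.2°, groundspeed 48.6 kt
Leg 4: heading 86.6°; drift -16.4° → track 70.2°, groundspeed 51.9 kt
Leg 5: heading 252.4°; drift +11.2° → track 263.6°, groundspeed 115.6 kt
Leg 6: heading 288.5°; drift +0.4° → track 288.9°, groundspeed 121.0 kt

Leg 1: track=50.7°, groundspeed=58.6 kt
Leg 2: track=359.2°, groundspeed=89.4 kt
Leg 3: track=86.2°, groundspeed=48.6 kt
Leg 4: track=70.2°, groundspeed=51.9 kt
Leg 5: track=263.6°, groundspeed=115.6 kt
Leg 6: track=288.9°, groundspeed=121.0 kt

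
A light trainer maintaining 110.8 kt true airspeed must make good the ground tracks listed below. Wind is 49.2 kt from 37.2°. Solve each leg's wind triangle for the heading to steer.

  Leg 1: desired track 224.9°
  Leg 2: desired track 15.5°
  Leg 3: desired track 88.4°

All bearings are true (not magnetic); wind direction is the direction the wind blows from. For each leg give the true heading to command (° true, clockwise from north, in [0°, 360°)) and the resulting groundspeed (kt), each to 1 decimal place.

Leg 1: desired track 224.9°; wind correction +3.4° → command heading 228.3°, groundspeed 159.4 kt
Leg 2: desired track 15.5°; wind correction +9.4° → command heading 24.9°, groundspeed 63.6 kt
Leg 3: desired track 88.4°; wind correction -20.2° → command heading 68.2°, groundspeed 73.1 kt

Leg 1: heading=228.3°, groundspeed=159.4 kt
Leg 2: heading=24.9°, groundspeed=63.6 kt
Leg 3: heading=68.2°, groundspeed=73.1 kt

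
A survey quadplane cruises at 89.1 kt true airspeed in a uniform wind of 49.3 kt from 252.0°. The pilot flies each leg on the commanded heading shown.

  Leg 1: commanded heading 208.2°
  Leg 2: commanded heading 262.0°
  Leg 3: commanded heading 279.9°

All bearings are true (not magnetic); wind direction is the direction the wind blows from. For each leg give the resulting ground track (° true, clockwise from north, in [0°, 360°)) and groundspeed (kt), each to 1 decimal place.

Leg 1: track=175.7°, groundspeed=63.5 kt
Leg 2: track=273.9°, groundspeed=41.4 kt
Leg 3: track=306.8°, groundspeed=51.0 kt

Leg 1: heading 208.2°; drift -32.5° → track 175.7°, groundspeed 63.5 kt
Leg 2: heading 262.0°; drift +11.9° → track 273.9°, groundspeed 41.4 kt
Leg 3: heading 279.9°; drift +26.9° → track 306.8°, groundspeed 51.0 kt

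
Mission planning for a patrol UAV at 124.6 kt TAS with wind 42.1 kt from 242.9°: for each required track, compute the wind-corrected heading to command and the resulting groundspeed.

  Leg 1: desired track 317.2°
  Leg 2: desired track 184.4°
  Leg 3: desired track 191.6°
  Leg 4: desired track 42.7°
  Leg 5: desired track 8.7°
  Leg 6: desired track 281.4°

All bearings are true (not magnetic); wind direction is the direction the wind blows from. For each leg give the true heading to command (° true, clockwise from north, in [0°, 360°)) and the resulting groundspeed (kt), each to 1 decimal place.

Leg 1: desired track 317.2°; wind correction -19.0° → command heading 298.2°, groundspeed 106.4 kt
Leg 2: desired track 184.4°; wind correction +16.7° → command heading 201.1°, groundspeed 97.3 kt
Leg 3: desired track 191.6°; wind correction +15.3° → command heading 206.9°, groundspeed 93.9 kt
Leg 4: desired track 42.7°; wind correction -6.7° → command heading 36.0°, groundspeed 163.3 kt
Leg 5: desired track 8.7°; wind correction -15.9° → command heading 352.8°, groundspeed 144.5 kt
Leg 6: desired track 281.4°; wind correction -12.1° → command heading 269.3°, groundspeed 88.9 kt

Leg 1: heading=298.2°, groundspeed=106.4 kt
Leg 2: heading=201.1°, groundspeed=97.3 kt
Leg 3: heading=206.9°, groundspeed=93.9 kt
Leg 4: heading=36.0°, groundspeed=163.3 kt
Leg 5: heading=352.8°, groundspeed=144.5 kt
Leg 6: heading=269.3°, groundspeed=88.9 kt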